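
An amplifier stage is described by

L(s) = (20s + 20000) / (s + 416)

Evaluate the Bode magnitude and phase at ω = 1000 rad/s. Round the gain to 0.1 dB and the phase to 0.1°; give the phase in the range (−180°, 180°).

28.3 dB, -22.4°

Substitute s = j1000:
Numerator: 20(j1000) + 20000 = 20000 + j20000
Denominator: (j1000) + 416 = 416 + j1000
|N| = √(20000² + 20000²) ≈ 28284, ∠N ≈ 45.00°
|D| = √(416² + 1000²) ≈ 1083.1, ∠D ≈ 67.41°
|L| = 28284 / 1083.1 ≈ 26.114
Gain = 20 log₁₀(26.114) ≈ 28.34 dB
∠L = 45.00° − 67.41° = -22.41°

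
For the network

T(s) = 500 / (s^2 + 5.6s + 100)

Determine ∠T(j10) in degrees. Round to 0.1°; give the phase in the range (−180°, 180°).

-90.0°

At s = jω = j10:
quadratic: (j10)² + 5.6·j10 + 100 = 0 + j56 → |·| ≈ 56, ∠ ≈ 90.00°
∠T = 0.00° − 90.00° = -90.00°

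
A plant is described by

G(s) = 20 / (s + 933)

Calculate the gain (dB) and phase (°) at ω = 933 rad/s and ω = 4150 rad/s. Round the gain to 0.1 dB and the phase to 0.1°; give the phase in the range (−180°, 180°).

At s = jω = j933:
pole (s+933): 933 + j933 → |·| = √(933²+933²) = √1740978 ≈ 1319.5, ∠ = arctan(933/933) ≈ 45.00°
|G| = 20 / 1319.5 ≈ 0.015157
Gain = 20 log₁₀(0.015157) ≈ -36.39 dB
∠G = 0.00° − 45.00° = -45.00°

At s = jω = j4150:
pole (s+933): 933 + j4150 → |·| = √(933²+4150²) = √18092989 ≈ 4253.6, ∠ = arctan(4150/933) ≈ 77.33°
|G| = 20 / 4253.6 ≈ 0.0047019
Gain = 20 log₁₀(0.0047019) ≈ -46.55 dB
∠G = 0.00° − 77.33° = -77.33°

ω = 933: -36.4 dB, -45.0°; ω = 4150: -46.6 dB, -77.3°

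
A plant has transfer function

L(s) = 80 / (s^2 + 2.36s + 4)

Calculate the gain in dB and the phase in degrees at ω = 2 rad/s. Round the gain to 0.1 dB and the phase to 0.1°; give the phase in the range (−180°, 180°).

24.6 dB, -90.0°

At s = jω = j2:
quadratic: (j2)² + 2.36·j2 + 4 = 0 + j4.72 → |·| ≈ 4.72, ∠ ≈ 90.00°
|L| = 80 / 4.72 ≈ 16.949
Gain = 20 log₁₀(16.949) ≈ 24.58 dB
∠L = 0.00° − 90.00° = -90.00°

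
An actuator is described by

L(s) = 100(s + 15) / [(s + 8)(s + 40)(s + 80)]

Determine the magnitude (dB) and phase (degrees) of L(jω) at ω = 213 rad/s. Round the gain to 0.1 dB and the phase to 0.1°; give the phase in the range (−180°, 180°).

-53.8 dB, -150.7°

At s = jω = j213:
zero (s+15): 15 + j213 → |·| = √(15²+213²) = √45594 ≈ 213.53, ∠ = arctan(213/15) ≈ 85.97°
pole (s+8): 8 + j213 → |·| = √(8²+213²) = √45433 ≈ 213.15, ∠ = arctan(213/8) ≈ 87.85°
pole (s+40): 40 + j213 → |·| = √(40²+213²) = √46969 ≈ 216.72, ∠ = arctan(213/40) ≈ 79.36°
pole (s+80): 80 + j213 → |·| = √(80²+213²) = √51769 ≈ 227.53, ∠ = arctan(213/80) ≈ 69.41°
|L| = 100 · 213.53 / 1.051e+07 ≈ 0.0020317
Gain = 20 log₁₀(0.0020317) ≈ -53.84 dB
∠L = 85.97° − 236.62° = -150.65°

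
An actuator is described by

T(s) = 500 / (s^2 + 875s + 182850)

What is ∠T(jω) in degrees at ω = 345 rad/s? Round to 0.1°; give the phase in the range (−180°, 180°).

-78.1°

Substitute s = j345:
Numerator: 500 = 500 + j0
Denominator: (j345)^2 + 875(j345) + 182850 = 63825 + j301875
|N| = √(500² + 0²) ≈ 500, ∠N ≈ 0.00°
|D| = √(63825² + 301875²) ≈ 3.0855e+05, ∠D ≈ 78.06°
∠T = 0.00° − 78.06° = -78.06°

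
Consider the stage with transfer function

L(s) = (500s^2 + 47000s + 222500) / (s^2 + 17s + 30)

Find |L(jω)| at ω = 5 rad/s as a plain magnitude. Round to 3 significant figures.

3.70e+03

Substitute s = j5:
Numerator: 500(j5)^2 + 47000(j5) + 222500 = 210000 + j235000
Denominator: (j5)^2 + 17(j5) + 30 = 5 + j85
|N| = √(210000² + 235000²) ≈ 3.1516e+05, ∠N ≈ 48.22°
|D| = √(5² + 85²) ≈ 85.147, ∠D ≈ 86.63°
|L| = 3.1516e+05 / 85.147 ≈ 3701.4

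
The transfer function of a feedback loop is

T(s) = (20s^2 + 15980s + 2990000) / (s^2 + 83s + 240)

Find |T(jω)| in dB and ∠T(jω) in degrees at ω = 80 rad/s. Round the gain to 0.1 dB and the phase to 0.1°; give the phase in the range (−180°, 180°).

50.8 dB, -108.8°

Substitute s = j80:
Numerator: 20(j80)^2 + 15980(j80) + 2990000 = 2862000 + j1278400
Denominator: (j80)^2 + 83(j80) + 240 = -6160 + j6640
|N| = √(2862000² + 1278400²) ≈ 3.1345e+06, ∠N ≈ 24.07°
|D| = √(6160² + 6640²) ≈ 9057.3, ∠D ≈ 132.85°
|T| = 3.1345e+06 / 9057.3 ≈ 346.07
Gain = 20 log₁₀(346.07) ≈ 50.78 dB
∠T = 24.07° − 132.85° = -108.78°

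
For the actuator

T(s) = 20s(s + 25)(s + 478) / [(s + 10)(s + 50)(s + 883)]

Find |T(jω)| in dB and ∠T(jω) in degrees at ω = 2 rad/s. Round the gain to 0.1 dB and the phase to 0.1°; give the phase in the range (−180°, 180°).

0.5 dB, 81.1°

At s = jω = j2:
zero (s+25): 25 + j2 → |·| = √(25²+2²) = √629 ≈ 25.08, ∠ = arctan(2/25) ≈ 4.57°
zero (s+478): 478 + j2 → |·| = √(478²+2²) = √228488 ≈ 478, ∠ = arctan(2/478) ≈ 0.24°
zero at origin: s = j2 → |·| = 2, ∠ = 90.00°
pole (s+10): 10 + j2 → |·| = √(10²+2²) = √104 ≈ 10.198, ∠ = arctan(2/10) ≈ 11.31°
pole (s+50): 50 + j2 → |·| = √(50²+2²) = √2504 ≈ 50.04, ∠ = arctan(2/50) ≈ 2.29°
pole (s+883): 883 + j2 → |·| = √(883²+2²) = √779693 ≈ 883, ∠ = arctan(2/883) ≈ 0.13°
|T| = 20 · 23976 / 4.506e+05 ≈ 1.0642
Gain = 20 log₁₀(1.0642) ≈ 0.54 dB
∠T = 94.81° − 13.73° = 81.08°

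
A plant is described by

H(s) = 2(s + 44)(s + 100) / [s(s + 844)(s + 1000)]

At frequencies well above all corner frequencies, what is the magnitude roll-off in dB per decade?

-20 dB/decade

Each pole contributes −20 dB/decade at high frequency; each zero contributes +20 dB/decade.
Net: 2 zero(s) − 3 pole(s) → -20 dB/decade.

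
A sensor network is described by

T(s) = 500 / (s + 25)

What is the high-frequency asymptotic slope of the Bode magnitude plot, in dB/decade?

-20 dB/decade

Each pole contributes −20 dB/decade at high frequency; each zero contributes +20 dB/decade.
Net: 0 zero(s) − 1 pole(s) → -20 dB/decade.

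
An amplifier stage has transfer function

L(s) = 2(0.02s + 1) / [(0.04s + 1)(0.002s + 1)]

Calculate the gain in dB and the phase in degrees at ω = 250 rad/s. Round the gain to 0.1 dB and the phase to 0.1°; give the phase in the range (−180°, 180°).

At ω = 250 rad/s:
zero (1 + j250·0.02) = 1 + j5 → |·| ≈ 5.099, ∠ ≈ 78.69°
pole (1 + j250·0.04) = 1 + j10 → |·| ≈ 10.05, ∠ ≈ 84.29°
pole (1 + j250·0.002) = 1 + j0.5 → |·| ≈ 1.118, ∠ ≈ 26.57°
|L| = 2 · 5.099 / (10.05 · 1.118) ≈ 0.90763
Gain = 20 log₁₀(0.90763) ≈ -0.84 dB
∠L = (78.69°) − (84.29° + 26.57°) = -32.17°

-0.8 dB, -32.2°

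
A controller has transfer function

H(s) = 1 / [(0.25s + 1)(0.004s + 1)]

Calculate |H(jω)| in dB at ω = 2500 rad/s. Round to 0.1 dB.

At ω = 2500 rad/s:
pole (1 + j2500·0.25) = 1 + j625 → |·| ≈ 625, ∠ ≈ 89.91°
pole (1 + j2500·0.004) = 1 + j10 → |·| ≈ 10.05, ∠ ≈ 84.29°
|H| = 1 · 1 / (625 · 10.05) ≈ 0.0001592
Gain = 20 log₁₀(0.0001592) ≈ -75.96 dB

-76.0 dB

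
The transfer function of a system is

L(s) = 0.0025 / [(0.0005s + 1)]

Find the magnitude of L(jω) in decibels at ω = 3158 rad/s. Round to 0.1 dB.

-57.5 dB

At ω = 3158 rad/s:
pole (1 + j3158·0.0005) = 1 + j1.579 → |·| ≈ 1.869, ∠ ≈ 57.65°
|L| = 0.0025 · 1 / (1.869) ≈ 0.0013376
Gain = 20 log₁₀(0.0013376) ≈ -57.47 dB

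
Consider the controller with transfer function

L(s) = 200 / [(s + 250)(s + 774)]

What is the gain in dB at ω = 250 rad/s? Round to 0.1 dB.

At s = jω = j250:
pole (s+250): 250 + j250 → |·| = √(250²+250²) = √125000 ≈ 353.55, ∠ = arctan(250/250) ≈ 45.00°
pole (s+774): 774 + j250 → |·| = √(774²+250²) = √661576 ≈ 813.37, ∠ = arctan(250/774) ≈ 17.90°
|L| = 200 / 2.8757e+05 ≈ 0.00069548
Gain = 20 log₁₀(0.00069548) ≈ -63.15 dB

-63.2 dB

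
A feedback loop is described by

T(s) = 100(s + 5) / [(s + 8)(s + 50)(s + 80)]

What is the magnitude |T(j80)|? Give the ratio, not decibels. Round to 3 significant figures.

0.00934

At s = jω = j80:
zero (s+5): 5 + j80 → |·| = √(5²+80²) = √6425 ≈ 80.156, ∠ = arctan(80/5) ≈ 86.42°
pole (s+8): 8 + j80 → |·| = √(8²+80²) = √6464 ≈ 80.399, ∠ = arctan(80/8) ≈ 84.29°
pole (s+50): 50 + j80 → |·| = √(50²+80²) = √8900 ≈ 94.34, ∠ = arctan(80/50) ≈ 57.99°
pole (s+80): 80 + j80 → |·| = √(80²+80²) = √12800 ≈ 113.14, ∠ = arctan(80/80) ≈ 45.00°
|T| = 100 · 80.156 / 8.5815e+05 ≈ 0.0093406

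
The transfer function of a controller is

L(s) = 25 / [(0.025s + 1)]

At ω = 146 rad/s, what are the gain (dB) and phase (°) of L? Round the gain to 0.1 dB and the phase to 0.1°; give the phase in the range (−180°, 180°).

At ω = 146 rad/s:
pole (1 + j146·0.025) = 1 + j3.65 → |·| ≈ 3.7845, ∠ ≈ 74.68°
|L| = 25 · 1 / (3.7845) ≈ 6.6059
Gain = 20 log₁₀(6.6059) ≈ 16.40 dB
∠L = (0°) − (74.68°) = -74.68°

16.4 dB, -74.7°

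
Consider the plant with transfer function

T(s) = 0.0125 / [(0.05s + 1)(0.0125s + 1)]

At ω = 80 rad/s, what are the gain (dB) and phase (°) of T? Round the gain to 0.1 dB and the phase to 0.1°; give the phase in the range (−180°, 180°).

At ω = 80 rad/s:
pole (1 + j80·0.05) = 1 + j4 → |·| ≈ 4.1231, ∠ ≈ 75.96°
pole (1 + j80·0.0125) = 1 + j1 → |·| ≈ 1.4142, ∠ ≈ 45.00°
|T| = 0.0125 · 1 / (4.1231 · 1.4142) ≈ 0.0021438
Gain = 20 log₁₀(0.0021438) ≈ -53.38 dB
∠T = (0°) − (75.96° + 45.00°) = -120.96°

-53.4 dB, -121.0°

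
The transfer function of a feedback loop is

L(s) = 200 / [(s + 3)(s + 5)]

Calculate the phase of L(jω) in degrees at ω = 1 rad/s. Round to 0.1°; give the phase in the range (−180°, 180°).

-29.7°

At s = jω = j1:
pole (s+3): 3 + j1 → |·| = √(3²+1²) = √10 ≈ 3.1623, ∠ = arctan(1/3) ≈ 18.43°
pole (s+5): 5 + j1 → |·| = √(5²+1²) = √26 ≈ 5.099, ∠ = arctan(1/5) ≈ 11.31°
∠L = 0.00° − 29.74° = -29.74°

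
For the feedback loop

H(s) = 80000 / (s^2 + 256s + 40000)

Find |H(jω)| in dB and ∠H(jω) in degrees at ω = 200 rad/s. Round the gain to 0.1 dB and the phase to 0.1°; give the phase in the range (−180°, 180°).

3.9 dB, -90.0°

At s = jω = j200:
quadratic: (j200)² + 256·j200 + 40000 = 0 + j51200 → |·| ≈ 51200, ∠ ≈ 90.00°
|H| = 80000 / 51200 ≈ 1.5625
Gain = 20 log₁₀(1.5625) ≈ 3.88 dB
∠H = 0.00° − 90.00° = -90.00°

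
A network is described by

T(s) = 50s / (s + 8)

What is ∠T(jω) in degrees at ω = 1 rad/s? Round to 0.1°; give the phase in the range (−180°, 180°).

82.9°

At s = jω = j1:
zero at origin: s = j1 → |·| = 1, ∠ = 90.00°
pole (s+8): 8 + j1 → |·| = √(8²+1²) = √65 ≈ 8.0623, ∠ = arctan(1/8) ≈ 7.13°
∠T = 90.00° − 7.13° = 82.87°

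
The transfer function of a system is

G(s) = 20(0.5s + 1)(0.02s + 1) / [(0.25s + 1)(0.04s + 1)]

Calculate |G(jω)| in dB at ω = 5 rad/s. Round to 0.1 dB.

At ω = 5 rad/s:
zero (1 + j5·0.5) = 1 + j2.5 → |·| ≈ 2.6926, ∠ ≈ 68.20°
zero (1 + j5·0.02) = 1 + j0.1 → |·| ≈ 1.005, ∠ ≈ 5.71°
pole (1 + j5·0.25) = 1 + j1.25 → |·| ≈ 1.6008, ∠ ≈ 51.34°
pole (1 + j5·0.04) = 1 + j0.2 → |·| ≈ 1.0198, ∠ ≈ 11.31°
|G| = 20 · 2.6926 · 1.005 / (1.6008 · 1.0198) ≈ 33.152
Gain = 20 log₁₀(33.152) ≈ 30.41 dB

30.4 dB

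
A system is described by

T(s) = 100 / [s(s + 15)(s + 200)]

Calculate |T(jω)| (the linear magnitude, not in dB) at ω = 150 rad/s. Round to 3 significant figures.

1.77e-05

At s = jω = j150:
pole (s+15): 15 + j150 → |·| = √(15²+150²) = √22725 ≈ 150.75, ∠ = arctan(150/15) ≈ 84.29°
pole (s+200): 200 + j150 → |·| = √(200²+150²) = √62500 ≈ 250, ∠ = arctan(150/200) ≈ 36.87°
pole at origin: |s| = 150, ∠ = 90.00° (in denominator)
|T| = 100 / 5.6531e+06 ≈ 1.7689e-05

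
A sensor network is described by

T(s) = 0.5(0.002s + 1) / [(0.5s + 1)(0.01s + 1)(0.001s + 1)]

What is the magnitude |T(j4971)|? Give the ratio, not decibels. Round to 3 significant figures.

7.97e-06

At ω = 4971 rad/s:
zero (1 + j4971·0.002) = 1 + j9.942 → |·| ≈ 9.9922, ∠ ≈ 84.26°
pole (1 + j4971·0.5) = 1 + j2485.5 → |·| ≈ 2485.5, ∠ ≈ 89.98°
pole (1 + j4971·0.01) = 1 + j49.71 → |·| ≈ 49.72, ∠ ≈ 88.85°
pole (1 + j4971·0.001) = 1 + j4.971 → |·| ≈ 5.0706, ∠ ≈ 78.63°
|T| = 0.5 · 9.9922 / (2485.5 · 49.72 · 5.0706) ≈ 7.9731e-06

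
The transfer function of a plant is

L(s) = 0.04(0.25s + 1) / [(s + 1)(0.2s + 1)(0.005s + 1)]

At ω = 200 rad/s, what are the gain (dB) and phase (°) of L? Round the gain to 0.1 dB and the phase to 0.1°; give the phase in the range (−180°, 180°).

-75.1 dB, -134.4°

At ω = 200 rad/s:
zero (1 + j200·0.25) = 1 + j50 → |·| ≈ 50.01, ∠ ≈ 88.85°
pole (1 + j200·1) = 1 + j200 → |·| ≈ 200, ∠ ≈ 89.71°
pole (1 + j200·0.2) = 1 + j40 → |·| ≈ 40.012, ∠ ≈ 88.57°
pole (1 + j200·0.005) = 1 + j1 → |·| ≈ 1.4142, ∠ ≈ 45.00°
|L| = 0.04 · 50.01 / (200 · 40.012 · 1.4142) ≈ 0.00017676
Gain = 20 log₁₀(0.00017676) ≈ -75.05 dB
∠L = (88.85°) − (89.71° + 88.57° + 45.00°) = -134.43°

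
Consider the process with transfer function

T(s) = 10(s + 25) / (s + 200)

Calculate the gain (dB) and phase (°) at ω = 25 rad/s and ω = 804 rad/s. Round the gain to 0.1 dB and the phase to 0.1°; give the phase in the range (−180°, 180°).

ω = 25: 4.9 dB, 37.9°; ω = 804: 19.7 dB, 12.2°

At s = jω = j25:
zero (s+25): 25 + j25 → |·| = √(25²+25²) = √1250 ≈ 35.355, ∠ = arctan(25/25) ≈ 45.00°
pole (s+200): 200 + j25 → |·| = √(200²+25²) = √40625 ≈ 201.56, ∠ = arctan(25/200) ≈ 7.13°
|T| = 10 · 35.355 / 201.56 ≈ 1.7541
Gain = 20 log₁₀(1.7541) ≈ 4.88 dB
∠T = 45.00° − 7.13° = 37.87°

At s = jω = j804:
zero (s+25): 25 + j804 → |·| = √(25²+804²) = √647041 ≈ 804.39, ∠ = arctan(804/25) ≈ 88.22°
pole (s+200): 200 + j804 → |·| = √(200²+804²) = √686416 ≈ 828.5, ∠ = arctan(804/200) ≈ 76.03°
|T| = 10 · 804.39 / 828.5 ≈ 9.709
Gain = 20 log₁₀(9.709) ≈ 19.74 dB
∠T = 88.22° − 76.03° = 12.19°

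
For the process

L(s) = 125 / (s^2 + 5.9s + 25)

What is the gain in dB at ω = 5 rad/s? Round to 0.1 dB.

At s = jω = j5:
quadratic: (j5)² + 5.9·j5 + 25 = 0 + j29.5 → |·| ≈ 29.5, ∠ ≈ 90.00°
|L| = 125 / 29.5 ≈ 4.2373
Gain = 20 log₁₀(4.2373) ≈ 12.54 dB

12.5 dB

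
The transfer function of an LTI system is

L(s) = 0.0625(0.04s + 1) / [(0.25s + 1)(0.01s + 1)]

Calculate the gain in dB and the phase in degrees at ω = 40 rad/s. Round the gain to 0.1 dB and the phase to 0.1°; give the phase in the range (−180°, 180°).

-39.3 dB, -48.1°

At ω = 40 rad/s:
zero (1 + j40·0.04) = 1 + j1.6 → |·| ≈ 1.8868, ∠ ≈ 57.99°
pole (1 + j40·0.25) = 1 + j10 → |·| ≈ 10.05, ∠ ≈ 84.29°
pole (1 + j40·0.01) = 1 + j0.4 → |·| ≈ 1.077, ∠ ≈ 21.80°
|L| = 0.0625 · 1.8868 / (10.05 · 1.077) ≈ 0.010895
Gain = 20 log₁₀(0.010895) ≈ -39.26 dB
∠L = (57.99°) − (84.29° + 21.80°) = -48.10°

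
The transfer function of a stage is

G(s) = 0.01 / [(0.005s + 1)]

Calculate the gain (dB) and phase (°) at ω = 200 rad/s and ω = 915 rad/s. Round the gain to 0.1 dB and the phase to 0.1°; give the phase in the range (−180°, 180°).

ω = 200: -43.0 dB, -45.0°; ω = 915: -53.4 dB, -77.7°

At ω = 200 rad/s:
pole (1 + j200·0.005) = 1 + j1 → |·| ≈ 1.4142, ∠ ≈ 45.00°
|G| = 0.01 · 1 / (1.4142) ≈ 0.0070711
Gain = 20 log₁₀(0.0070711) ≈ -43.01 dB
∠G = (0°) − (45.00°) = -45.00°

At ω = 915 rad/s:
pole (1 + j915·0.005) = 1 + j4.575 → |·| ≈ 4.683, ∠ ≈ 77.67°
|G| = 0.01 · 1 / (4.683) ≈ 0.0021354
Gain = 20 log₁₀(0.0021354) ≈ -53.41 dB
∠G = (0°) − (77.67°) = -77.67°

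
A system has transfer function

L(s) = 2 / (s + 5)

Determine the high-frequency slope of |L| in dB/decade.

Each pole contributes −20 dB/decade at high frequency; each zero contributes +20 dB/decade.
Net: 0 zero(s) − 1 pole(s) → -20 dB/decade.

-20 dB/decade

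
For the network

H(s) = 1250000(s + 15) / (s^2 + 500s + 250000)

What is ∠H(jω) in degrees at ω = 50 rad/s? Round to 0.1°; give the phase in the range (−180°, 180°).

67.5°

At s = jω = j50:
zero (s+15): 15 + j50 → |·| = √(15²+50²) = √2725 ≈ 52.202, ∠ = arctan(50/15) ≈ 73.30°
quadratic: (j50)² + 500·j50 + 250000 = 247500 + j25000 → |·| ≈ 2.4876e+05, ∠ ≈ 5.77°
∠H = 73.30° − 5.77° = 67.53°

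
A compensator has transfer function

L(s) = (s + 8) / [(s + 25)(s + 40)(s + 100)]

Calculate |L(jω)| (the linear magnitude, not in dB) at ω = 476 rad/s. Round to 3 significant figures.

4.30e-06

At s = jω = j476:
zero (s+8): 8 + j476 → |·| = √(8²+476²) = √226640 ≈ 476.07, ∠ = arctan(476/8) ≈ 89.04°
pole (s+25): 25 + j476 → |·| = √(25²+476²) = √227201 ≈ 476.66, ∠ = arctan(476/25) ≈ 86.99°
pole (s+40): 40 + j476 → |·| = √(40²+476²) = √228176 ≈ 477.68, ∠ = arctan(476/40) ≈ 85.20°
pole (s+100): 100 + j476 → |·| = √(100²+476²) = √236576 ≈ 486.39, ∠ = arctan(476/100) ≈ 78.14°
|L| = 1 · 476.07 / 1.1075e+08 ≈ 4.2986e-06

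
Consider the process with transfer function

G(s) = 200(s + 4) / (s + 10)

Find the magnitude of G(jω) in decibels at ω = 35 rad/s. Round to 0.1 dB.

45.7 dB

At s = jω = j35:
zero (s+4): 4 + j35 → |·| = √(4²+35²) = √1241 ≈ 35.228, ∠ = arctan(35/4) ≈ 83.48°
pole (s+10): 10 + j35 → |·| = √(10²+35²) = √1325 ≈ 36.401, ∠ = arctan(35/10) ≈ 74.05°
|G| = 200 · 35.228 / 36.401 ≈ 193.56
Gain = 20 log₁₀(193.56) ≈ 45.74 dB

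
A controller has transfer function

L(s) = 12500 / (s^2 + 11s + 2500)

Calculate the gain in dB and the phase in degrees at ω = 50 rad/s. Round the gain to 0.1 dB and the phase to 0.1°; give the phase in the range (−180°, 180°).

27.1 dB, -90.0°

At s = jω = j50:
quadratic: (j50)² + 11·j50 + 2500 = 0 + j550 → |·| ≈ 550, ∠ ≈ 90.00°
|L| = 12500 / 550 ≈ 22.727
Gain = 20 log₁₀(22.727) ≈ 27.13 dB
∠L = 0.00° − 90.00° = -90.00°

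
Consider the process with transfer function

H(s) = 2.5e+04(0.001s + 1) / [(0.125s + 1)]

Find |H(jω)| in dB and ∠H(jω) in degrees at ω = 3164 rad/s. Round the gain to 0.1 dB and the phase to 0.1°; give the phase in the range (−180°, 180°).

At ω = 3164 rad/s:
zero (1 + j3164·0.001) = 1 + j3.164 → |·| ≈ 3.3183, ∠ ≈ 72.46°
pole (1 + j3164·0.125) = 1 + j395.5 → |·| ≈ 395.5, ∠ ≈ 89.86°
|H| = 2.5e+04 · 3.3183 / (395.5) ≈ 209.75
Gain = 20 log₁₀(209.75) ≈ 46.43 dB
∠H = (72.46°) − (89.86°) = -17.40°

46.4 dB, -17.4°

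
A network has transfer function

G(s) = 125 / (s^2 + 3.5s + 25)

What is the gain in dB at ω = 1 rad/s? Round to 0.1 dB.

At s = jω = j1:
quadratic: (j1)² + 3.5·j1 + 25 = 24 + j3.5 → |·| ≈ 24.254, ∠ ≈ 8.30°
|G| = 125 / 24.254 ≈ 5.1538
Gain = 20 log₁₀(5.1538) ≈ 14.24 dB

14.2 dB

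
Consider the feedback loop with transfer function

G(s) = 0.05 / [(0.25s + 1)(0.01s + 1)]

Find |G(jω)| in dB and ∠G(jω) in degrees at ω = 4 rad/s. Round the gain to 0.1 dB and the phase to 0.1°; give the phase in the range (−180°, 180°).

At ω = 4 rad/s:
pole (1 + j4·0.25) = 1 + j1 → |·| ≈ 1.4142, ∠ ≈ 45.00°
pole (1 + j4·0.01) = 1 + j0.04 → |·| ≈ 1.0008, ∠ ≈ 2.29°
|G| = 0.05 · 1 / (1.4142 · 1.0008) ≈ 0.035327
Gain = 20 log₁₀(0.035327) ≈ -29.04 dB
∠G = (0°) − (45.00° + 2.29°) = -47.29°

-29.0 dB, -47.3°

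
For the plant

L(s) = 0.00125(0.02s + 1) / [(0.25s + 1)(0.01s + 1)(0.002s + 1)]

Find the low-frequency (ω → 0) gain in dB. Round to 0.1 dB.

L(0) = 0.00125 · 1 / 1 = 0.00125
20 log₁₀(0.00125) ≈ -58.06 dB

-58.1 dB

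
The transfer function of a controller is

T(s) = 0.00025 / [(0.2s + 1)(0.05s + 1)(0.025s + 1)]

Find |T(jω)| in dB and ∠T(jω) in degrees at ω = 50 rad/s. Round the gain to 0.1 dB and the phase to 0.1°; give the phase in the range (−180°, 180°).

-104.8 dB, 156.2°

At ω = 50 rad/s:
pole (1 + j50·0.2) = 1 + j10 → |·| ≈ 10.05, ∠ ≈ 84.29°
pole (1 + j50·0.05) = 1 + j2.5 → |·| ≈ 2.6926, ∠ ≈ 68.20°
pole (1 + j50·0.025) = 1 + j1.25 → |·| ≈ 1.6008, ∠ ≈ 51.34°
|T| = 0.00025 · 1 / (10.05 · 2.6926 · 1.6008) ≈ 5.7712e-06
Gain = 20 log₁₀(5.7712e-06) ≈ -104.77 dB
∠T = (0°) − (84.29° + 68.20° + 51.34°) = -203.83° ≡ 156.17° (principal value)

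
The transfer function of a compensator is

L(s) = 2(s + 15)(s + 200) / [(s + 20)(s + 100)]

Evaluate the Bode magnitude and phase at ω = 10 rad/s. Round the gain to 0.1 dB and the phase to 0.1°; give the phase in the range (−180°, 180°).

10.1 dB, 4.3°

At s = jω = j10:
zero (s+15): 15 + j10 → |·| = √(15²+10²) = √325 ≈ 18.028, ∠ = arctan(10/15) ≈ 33.69°
zero (s+200): 200 + j10 → |·| = √(200²+10²) = √40100 ≈ 200.25, ∠ = arctan(10/200) ≈ 2.86°
pole (s+20): 20 + j10 → |·| = √(20²+10²) = √500 ≈ 22.361, ∠ = arctan(10/20) ≈ 26.57°
pole (s+100): 100 + j10 → |·| = √(100²+10²) = √10100 ≈ 100.5, ∠ = arctan(10/100) ≈ 5.71°
|L| = 2 · 3610.1 / 2247.3 ≈ 3.2128
Gain = 20 log₁₀(3.2128) ≈ 10.14 dB
∠L = 36.55° − 32.28° = 4.27°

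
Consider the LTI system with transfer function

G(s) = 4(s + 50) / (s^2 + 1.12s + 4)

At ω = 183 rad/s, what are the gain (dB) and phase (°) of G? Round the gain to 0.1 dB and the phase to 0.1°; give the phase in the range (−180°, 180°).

At s = jω = j183:
zero (s+50): 50 + j183 → |·| = √(50²+183²) = √35989 ≈ 189.71, ∠ = arctan(183/50) ≈ 74.72°
quadratic: (j183)² + 1.12·j183 + 4 = -33485 + j204.96 → |·| ≈ 33486, ∠ ≈ 179.65°
|G| = 4 · 189.71 / 33486 ≈ 0.022661
Gain = 20 log₁₀(0.022661) ≈ -32.89 dB
∠G = 74.72° − 179.65° = -104.93°

-32.9 dB, -104.9°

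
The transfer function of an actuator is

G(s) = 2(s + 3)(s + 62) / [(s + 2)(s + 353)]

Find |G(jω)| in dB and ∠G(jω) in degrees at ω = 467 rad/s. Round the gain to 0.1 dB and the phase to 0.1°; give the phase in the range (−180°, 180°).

At s = jω = j467:
zero (s+3): 3 + j467 → |·| = √(3²+467²) = √218098 ≈ 467.01, ∠ = arctan(467/3) ≈ 89.63°
zero (s+62): 62 + j467 → |·| = √(62²+467²) = √221933 ≈ 471.1, ∠ = arctan(467/62) ≈ 82.44°
pole (s+2): 2 + j467 → |·| = √(2²+467²) = √218093 ≈ 467, ∠ = arctan(467/2) ≈ 89.75°
pole (s+353): 353 + j467 → |·| = √(353²+467²) = √342698 ≈ 585.4, ∠ = arctan(467/353) ≈ 52.91°
|G| = 2 · 2.2001e+05 / 2.7338e+05 ≈ 1.6096
Gain = 20 log₁₀(1.6096) ≈ 4.13 dB
∠G = 172.07° − 142.66° = 29.41°

4.1 dB, 29.4°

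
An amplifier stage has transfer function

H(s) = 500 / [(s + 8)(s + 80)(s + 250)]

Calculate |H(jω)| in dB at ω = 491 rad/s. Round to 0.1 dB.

-108.6 dB

At s = jω = j491:
pole (s+8): 8 + j491 → |·| = √(8²+491²) = √241145 ≈ 491.07, ∠ = arctan(491/8) ≈ 89.07°
pole (s+80): 80 + j491 → |·| = √(80²+491²) = √247481 ≈ 497.47, ∠ = arctan(491/80) ≈ 80.75°
pole (s+250): 250 + j491 → |·| = √(250²+491²) = √303581 ≈ 550.98, ∠ = arctan(491/250) ≈ 63.02°
|H| = 500 / 1.346e+08 ≈ 3.7147e-06
Gain = 20 log₁₀(3.7147e-06) ≈ -108.60 dB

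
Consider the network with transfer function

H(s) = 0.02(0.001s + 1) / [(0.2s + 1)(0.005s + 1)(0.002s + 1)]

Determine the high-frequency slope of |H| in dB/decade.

-40 dB/decade

Each pole contributes −20 dB/decade at high frequency; each zero contributes +20 dB/decade.
Net: 1 zero(s) − 3 pole(s) → -40 dB/decade.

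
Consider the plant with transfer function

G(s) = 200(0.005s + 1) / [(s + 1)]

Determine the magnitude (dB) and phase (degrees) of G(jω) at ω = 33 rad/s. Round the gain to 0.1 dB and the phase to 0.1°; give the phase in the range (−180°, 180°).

15.8 dB, -78.9°

At ω = 33 rad/s:
zero (1 + j33·0.005) = 1 + j0.165 → |·| ≈ 1.0135, ∠ ≈ 9.37°
pole (1 + j33·1) = 1 + j33 → |·| ≈ 33.015, ∠ ≈ 88.26°
|G| = 200 · 1.0135 / (33.015) ≈ 6.1396
Gain = 20 log₁₀(6.1396) ≈ 15.76 dB
∠G = (9.37°) − (88.26°) = -78.89°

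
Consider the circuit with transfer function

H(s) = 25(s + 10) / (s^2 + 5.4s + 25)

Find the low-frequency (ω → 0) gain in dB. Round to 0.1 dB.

20.0 dB

H(0) = 25·10 / 25 = 10
20 log₁₀(10) ≈ 20.00 dB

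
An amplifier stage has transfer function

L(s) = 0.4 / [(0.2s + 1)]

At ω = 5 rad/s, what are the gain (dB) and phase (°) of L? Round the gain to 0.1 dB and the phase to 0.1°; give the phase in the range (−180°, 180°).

-11.0 dB, -45.0°

At ω = 5 rad/s:
pole (1 + j5·0.2) = 1 + j1 → |·| ≈ 1.4142, ∠ ≈ 45.00°
|L| = 0.4 · 1 / (1.4142) ≈ 0.28285
Gain = 20 log₁₀(0.28285) ≈ -10.97 dB
∠L = (0°) − (45.00°) = -45.00°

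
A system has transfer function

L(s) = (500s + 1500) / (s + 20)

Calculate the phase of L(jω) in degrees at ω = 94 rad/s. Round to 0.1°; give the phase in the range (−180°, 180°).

Substitute s = j94:
Numerator: 500(j94) + 1500 = 1500 + j47000
Denominator: (j94) + 20 = 20 + j94
|N| = √(1500² + 47000²) ≈ 47024, ∠N ≈ 88.17°
|D| = √(20² + 94²) ≈ 96.104, ∠D ≈ 77.99°
∠L = 88.17° − 77.99° = 10.18°

10.2°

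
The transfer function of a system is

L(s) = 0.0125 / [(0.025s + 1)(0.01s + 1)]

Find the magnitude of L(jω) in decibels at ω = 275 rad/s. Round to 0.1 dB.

-64.2 dB

At ω = 275 rad/s:
pole (1 + j275·0.025) = 1 + j6.875 → |·| ≈ 6.9473, ∠ ≈ 81.72°
pole (1 + j275·0.01) = 1 + j2.75 → |·| ≈ 2.9262, ∠ ≈ 70.02°
|L| = 0.0125 · 1 / (6.9473 · 2.9262) ≈ 0.00061488
Gain = 20 log₁₀(0.00061488) ≈ -64.22 dB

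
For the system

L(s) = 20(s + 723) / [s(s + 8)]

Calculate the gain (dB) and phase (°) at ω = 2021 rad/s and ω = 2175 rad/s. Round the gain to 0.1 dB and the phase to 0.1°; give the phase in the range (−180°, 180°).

ω = 2021: -39.6 dB, -109.5°; ω = 2175: -40.3 dB, -108.2°

At s = jω = j2021:
zero (s+723): 723 + j2021 → |·| = √(723²+2021²) = √4607170 ≈ 2146.4, ∠ = arctan(2021/723) ≈ 70.32°
pole (s+8): 8 + j2021 → |·| = √(8²+2021²) = √4084505 ≈ 2021, ∠ = arctan(2021/8) ≈ 89.77°
pole at origin: |s| = 2021, ∠ = 90.00° (in denominator)
|L| = 20 · 2146.4 / 4.0844e+06 ≈ 0.01051
Gain = 20 log₁₀(0.01051) ≈ -39.57 dB
∠L = 70.32° − 179.77° = -109.45°

At s = jω = j2175:
zero (s+723): 723 + j2175 → |·| = √(723²+2175²) = √5253354 ≈ 2292, ∠ = arctan(2175/723) ≈ 71.61°
pole (s+8): 8 + j2175 → |·| = √(8²+2175²) = √4730689 ≈ 2175, ∠ = arctan(2175/8) ≈ 89.79°
pole at origin: |s| = 2175, ∠ = 90.00° (in denominator)
|L| = 20 · 2292 / 4.7306e+06 ≈ 0.0096901
Gain = 20 log₁₀(0.0096901) ≈ -40.27 dB
∠L = 71.61° − 179.79° = -108.18°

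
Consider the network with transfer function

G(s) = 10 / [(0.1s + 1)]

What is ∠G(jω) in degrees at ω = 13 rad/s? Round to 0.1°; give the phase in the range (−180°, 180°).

At ω = 13 rad/s:
pole (1 + j13·0.1) = 1 + j1.3 → |·| ≈ 1.6401, ∠ ≈ 52.43°
∠G = (0°) − (52.43°) = -52.43°

-52.4°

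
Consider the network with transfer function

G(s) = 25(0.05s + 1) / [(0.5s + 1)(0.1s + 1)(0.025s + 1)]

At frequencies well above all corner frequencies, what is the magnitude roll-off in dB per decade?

Each pole contributes −20 dB/decade at high frequency; each zero contributes +20 dB/decade.
Net: 1 zero(s) − 3 pole(s) → -40 dB/decade.

-40 dB/decade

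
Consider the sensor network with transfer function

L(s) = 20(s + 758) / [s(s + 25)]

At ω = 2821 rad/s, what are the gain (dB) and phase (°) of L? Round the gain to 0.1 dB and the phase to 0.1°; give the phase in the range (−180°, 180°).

-42.7 dB, -104.5°

At s = jω = j2821:
zero (s+758): 758 + j2821 → |·| = √(758²+2821²) = √8532605 ≈ 2921.1, ∠ = arctan(2821/758) ≈ 74.96°
pole (s+25): 25 + j2821 → |·| = √(25²+2821²) = √7958666 ≈ 2821.1, ∠ = arctan(2821/25) ≈ 89.49°
pole at origin: |s| = 2821, ∠ = 90.00° (in denominator)
|L| = 20 · 2921.1 / 7.9583e+06 ≈ 0.007341
Gain = 20 log₁₀(0.007341) ≈ -42.68 dB
∠L = 74.96° − 179.49° = -104.53°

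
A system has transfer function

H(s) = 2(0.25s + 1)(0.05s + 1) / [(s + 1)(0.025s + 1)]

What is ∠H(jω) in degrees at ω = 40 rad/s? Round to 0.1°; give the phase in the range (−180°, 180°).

At ω = 40 rad/s:
zero (1 + j40·0.25) = 1 + j10 → |·| ≈ 10.05, ∠ ≈ 84.29°
zero (1 + j40·0.05) = 1 + j2 → |·| ≈ 2.2361, ∠ ≈ 63.43°
pole (1 + j40·1) = 1 + j40 → |·| ≈ 40.012, ∠ ≈ 88.57°
pole (1 + j40·0.025) = 1 + j1 → |·| ≈ 1.4142, ∠ ≈ 45.00°
∠H = (84.29° + 63.43°) − (88.57° + 45.00°) = 14.15°

14.2°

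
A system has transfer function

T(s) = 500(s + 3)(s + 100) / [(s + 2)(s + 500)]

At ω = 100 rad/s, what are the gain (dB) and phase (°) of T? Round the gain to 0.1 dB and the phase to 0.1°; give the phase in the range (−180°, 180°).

42.8 dB, 33.1°

At s = jω = j100:
zero (s+3): 3 + j100 → |·| = √(3²+100²) = √10009 ≈ 100.04, ∠ = arctan(100/3) ≈ 88.28°
zero (s+100): 100 + j100 → |·| = √(100²+100²) = √20000 ≈ 141.42, ∠ = arctan(100/100) ≈ 45.00°
pole (s+2): 2 + j100 → |·| = √(2²+100²) = √10004 ≈ 100.02, ∠ = arctan(100/2) ≈ 88.85°
pole (s+500): 500 + j100 → |·| = √(500²+100²) = √260000 ≈ 509.9, ∠ = arctan(100/500) ≈ 11.31°
|T| = 500 · 14148 / 51000 ≈ 138.71
Gain = 20 log₁₀(138.71) ≈ 42.84 dB
∠T = 133.28° − 100.16° = 33.12°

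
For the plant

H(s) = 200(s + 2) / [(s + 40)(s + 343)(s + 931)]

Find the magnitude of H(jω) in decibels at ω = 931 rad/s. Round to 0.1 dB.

At s = jω = j931:
zero (s+2): 2 + j931 → |·| = √(2²+931²) = √866765 ≈ 931, ∠ = arctan(931/2) ≈ 89.88°
pole (s+40): 40 + j931 → |·| = √(40²+931²) = √868361 ≈ 931.86, ∠ = arctan(931/40) ≈ 87.54°
pole (s+343): 343 + j931 → |·| = √(343²+931²) = √984410 ≈ 992.17, ∠ = arctan(931/343) ≈ 69.78°
pole (s+931): 931 + j931 → |·| = √(931²+931²) = √1733522 ≈ 1316.6, ∠ = arctan(931/931) ≈ 45.00°
|H| = 200 · 931 / 1.2173e+09 ≈ 0.00015296
Gain = 20 log₁₀(0.00015296) ≈ -76.31 dB

-76.3 dB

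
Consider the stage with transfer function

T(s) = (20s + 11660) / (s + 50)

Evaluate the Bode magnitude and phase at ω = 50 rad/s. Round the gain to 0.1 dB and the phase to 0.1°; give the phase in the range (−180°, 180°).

Substitute s = j50:
Numerator: 20(j50) + 11660 = 11660 + j1000
Denominator: (j50) + 50 = 50 + j50
|N| = √(11660² + 1000²) ≈ 11703, ∠N ≈ 4.90°
|D| = √(50² + 50²) ≈ 70.711, ∠D ≈ 45.00°
|T| = 11703 / 70.711 ≈ 165.5
Gain = 20 log₁₀(165.5) ≈ 44.38 dB
∠T = 4.90° − 45.00° = -40.10°

44.4 dB, -40.1°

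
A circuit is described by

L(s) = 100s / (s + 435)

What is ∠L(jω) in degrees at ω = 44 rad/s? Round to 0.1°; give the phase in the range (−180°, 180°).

At s = jω = j44:
zero at origin: s = j44 → |·| = 44, ∠ = 90.00°
pole (s+435): 435 + j44 → |·| = √(435²+44²) = √191161 ≈ 437.22, ∠ = arctan(44/435) ≈ 5.78°
∠L = 90.00° − 5.78° = 84.22°

84.2°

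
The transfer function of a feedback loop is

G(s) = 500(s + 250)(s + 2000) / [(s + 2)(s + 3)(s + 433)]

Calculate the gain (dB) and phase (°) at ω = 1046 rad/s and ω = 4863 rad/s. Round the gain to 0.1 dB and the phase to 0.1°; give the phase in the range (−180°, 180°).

At s = jω = j1046:
zero (s+250): 250 + j1046 → |·| = √(250²+1046²) = √1156616 ≈ 1075.5, ∠ = arctan(1046/250) ≈ 76.56°
zero (s+2000): 2000 + j1046 → |·| = √(2000²+1046²) = √5094116 ≈ 2257, ∠ = arctan(1046/2000) ≈ 27.61°
pole (s+2): 2 + j1046 → |·| = √(2²+1046²) = √1094120 ≈ 1046, ∠ = arctan(1046/2) ≈ 89.89°
pole (s+3): 3 + j1046 → |·| = √(3²+1046²) = √1094125 ≈ 1046, ∠ = arctan(1046/3) ≈ 89.84°
pole (s+433): 433 + j1046 → |·| = √(433²+1046²) = √1281605 ≈ 1132.1, ∠ = arctan(1046/433) ≈ 67.51°
|G| = 500 · 2.4274e+06 / 1.2386e+09 ≈ 0.9799
Gain = 20 log₁₀(0.9799) ≈ -0.18 dB
∠G = 104.17° − 247.24° = -143.07°

At s = jω = j4863:
zero (s+250): 250 + j4863 → |·| = √(250²+4863²) = √23711269 ≈ 4869.4, ∠ = arctan(4863/250) ≈ 87.06°
zero (s+2000): 2000 + j4863 → |·| = √(2000²+4863²) = √27648769 ≈ 5258.2, ∠ = arctan(4863/2000) ≈ 67.64°
pole (s+2): 2 + j4863 → |·| = √(2²+4863²) = √23648773 ≈ 4863, ∠ = arctan(4863/2) ≈ 89.98°
pole (s+3): 3 + j4863 → |·| = √(3²+4863²) = √23648778 ≈ 4863, ∠ = arctan(4863/3) ≈ 89.96°
pole (s+433): 433 + j4863 → |·| = √(433²+4863²) = √23836258 ≈ 4882.2, ∠ = arctan(4863/433) ≈ 84.91°
|G| = 500 · 2.5604e+07 / 1.1546e+11 ≈ 0.11088
Gain = 20 log₁₀(0.11088) ≈ -19.10 dB
∠G = 154.70° − 264.85° = -110.15°

ω = 1046: -0.2 dB, -143.1°; ω = 4863: -19.1 dB, -110.2°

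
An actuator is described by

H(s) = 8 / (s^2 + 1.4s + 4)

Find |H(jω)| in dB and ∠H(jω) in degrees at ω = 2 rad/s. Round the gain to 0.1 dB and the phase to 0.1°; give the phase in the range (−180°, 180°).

At s = jω = j2:
quadratic: (j2)² + 1.4·j2 + 4 = 0 + j2.8 → |·| ≈ 2.8, ∠ ≈ 90.00°
|H| = 8 / 2.8 ≈ 2.8571
Gain = 20 log₁₀(2.8571) ≈ 9.12 dB
∠H = 0.00° − 90.00° = -90.00°

9.1 dB, -90.0°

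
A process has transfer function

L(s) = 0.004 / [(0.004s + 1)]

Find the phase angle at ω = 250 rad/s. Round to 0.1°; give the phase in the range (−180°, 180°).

At ω = 250 rad/s:
pole (1 + j250·0.004) = 1 + j1 → |·| ≈ 1.4142, ∠ ≈ 45.00°
∠L = (0°) − (45.00°) = -45.00°

-45.0°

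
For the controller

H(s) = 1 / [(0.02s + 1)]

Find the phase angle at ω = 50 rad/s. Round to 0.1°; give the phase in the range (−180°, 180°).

-45.0°

At ω = 50 rad/s:
pole (1 + j50·0.02) = 1 + j1 → |·| ≈ 1.4142, ∠ ≈ 45.00°
∠H = (0°) − (45.00°) = -45.00°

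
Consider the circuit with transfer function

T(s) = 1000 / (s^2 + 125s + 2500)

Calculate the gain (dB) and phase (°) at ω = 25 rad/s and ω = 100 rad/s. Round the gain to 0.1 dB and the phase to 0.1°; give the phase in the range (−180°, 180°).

ω = 25: -11.2 dB, -59.0°; ω = 100: -23.3 dB, -121.0°

Substitute s = j25:
Numerator: 1000 = 1000 + j0
Denominator: (j25)^2 + 125(j25) + 2500 = 1875 + j3125
|N| = √(1000² + 0²) ≈ 1000, ∠N ≈ 0.00°
|D| = √(1875² + 3125²) ≈ 3644.3, ∠D ≈ 59.04°
|T| = 1000 / 3644.3 ≈ 0.2744
Gain = 20 log₁₀(0.2744) ≈ -11.23 dB
∠T = 0.00° − 59.04° = -59.04°

Substitute s = j100:
Numerator: 1000 = 1000 + j0
Denominator: (j100)^2 + 125(j100) + 2500 = -7500 + j12500
|N| = √(1000² + 0²) ≈ 1000, ∠N ≈ 0.00°
|D| = √(7500² + 12500²) ≈ 14577, ∠D ≈ 120.96°
|T| = 1000 / 14577 ≈ 0.068601
Gain = 20 log₁₀(0.068601) ≈ -23.27 dB
∠T = 0.00° − 120.96° = -120.96°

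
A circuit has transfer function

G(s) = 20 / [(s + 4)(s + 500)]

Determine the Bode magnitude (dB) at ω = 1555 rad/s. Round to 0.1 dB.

-102.1 dB

At s = jω = j1555:
pole (s+4): 4 + j1555 → |·| = √(4²+1555²) = √2418041 ≈ 1555, ∠ = arctan(1555/4) ≈ 89.85°
pole (s+500): 500 + j1555 → |·| = √(500²+1555²) = √2668025 ≈ 1633.4, ∠ = arctan(1555/500) ≈ 72.18°
|G| = 20 / 2.5399e+06 ≈ 7.8743e-06
Gain = 20 log₁₀(7.8743e-06) ≈ -102.08 dB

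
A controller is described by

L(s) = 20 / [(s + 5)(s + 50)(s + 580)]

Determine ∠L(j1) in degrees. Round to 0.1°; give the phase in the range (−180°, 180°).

At s = jω = j1:
pole (s+5): 5 + j1 → |·| = √(5²+1²) = √26 ≈ 5.099, ∠ = arctan(1/5) ≈ 11.31°
pole (s+50): 50 + j1 → |·| = √(50²+1²) = √2501 ≈ 50.01, ∠ = arctan(1/50) ≈ 1.15°
pole (s+580): 580 + j1 → |·| = √(580²+1²) = √336401 ≈ 580, ∠ = arctan(1/580) ≈ 0.10°
∠L = 0.00° − 12.56° = -12.56°

-12.6°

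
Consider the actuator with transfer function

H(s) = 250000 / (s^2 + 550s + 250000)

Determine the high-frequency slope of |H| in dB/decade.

-40 dB/decade

Each pole contributes −20 dB/decade at high frequency; each zero contributes +20 dB/decade.
Net: 0 zero(s) − 2 pole(s) → -40 dB/decade.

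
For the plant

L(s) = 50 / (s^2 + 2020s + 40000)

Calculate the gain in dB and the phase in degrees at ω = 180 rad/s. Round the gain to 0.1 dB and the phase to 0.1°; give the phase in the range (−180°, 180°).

Substitute s = j180:
Numerator: 50 = 50 + j0
Denominator: (j180)^2 + 2020(j180) + 40000 = 7600 + j363600
|N| = √(50² + 0²) ≈ 50, ∠N ≈ 0.00°
|D| = √(7600² + 363600²) ≈ 3.6368e+05, ∠D ≈ 88.80°
|L| = 50 / 3.6368e+05 ≈ 0.00013748
Gain = 20 log₁₀(0.00013748) ≈ -77.24 dB
∠L = 0.00° − 88.80° = -88.80°

-77.2 dB, -88.8°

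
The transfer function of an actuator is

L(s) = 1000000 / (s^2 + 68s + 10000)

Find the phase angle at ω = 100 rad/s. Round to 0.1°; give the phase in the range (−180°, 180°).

-90.0°

At s = jω = j100:
quadratic: (j100)² + 68·j100 + 10000 = 0 + j6800 → |·| ≈ 6800, ∠ ≈ 90.00°
∠L = 0.00° − 90.00° = -90.00°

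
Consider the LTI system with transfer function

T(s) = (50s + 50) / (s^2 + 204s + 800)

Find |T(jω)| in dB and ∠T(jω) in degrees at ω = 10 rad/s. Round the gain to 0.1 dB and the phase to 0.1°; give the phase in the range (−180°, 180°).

Substitute s = j10:
Numerator: 50(j10) + 50 = 50 + j500
Denominator: (j10)^2 + 204(j10) + 800 = 700 + j2040
|N| = √(50² + 500²) ≈ 502.49, ∠N ≈ 84.29°
|D| = √(700² + 2040²) ≈ 2156.8, ∠D ≈ 71.06°
|T| = 502.49 / 2156.8 ≈ 0.23298
Gain = 20 log₁₀(0.23298) ≈ -12.65 dB
∠T = 84.29° − 71.06° = 13.23°

-12.7 dB, 13.2°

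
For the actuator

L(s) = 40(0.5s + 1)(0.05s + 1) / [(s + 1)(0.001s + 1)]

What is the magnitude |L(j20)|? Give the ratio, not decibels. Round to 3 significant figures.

At ω = 20 rad/s:
zero (1 + j20·0.5) = 1 + j10 → |·| ≈ 10.05, ∠ ≈ 84.29°
zero (1 + j20·0.05) = 1 + j1 → |·| ≈ 1.4142, ∠ ≈ 45.00°
pole (1 + j20·1) = 1 + j20 → |·| ≈ 20.025, ∠ ≈ 87.14°
pole (1 + j20·0.001) = 1 + j0.02 → |·| ≈ 1.0002, ∠ ≈ 1.15°
|L| = 40 · 10.05 · 1.4142 / (20.025 · 1.0002) ≈ 28.384

28.4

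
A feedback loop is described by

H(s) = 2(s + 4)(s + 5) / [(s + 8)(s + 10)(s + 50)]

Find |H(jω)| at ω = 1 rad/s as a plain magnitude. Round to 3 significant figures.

At s = jω = j1:
zero (s+4): 4 + j1 → |·| = √(4²+1²) = √17 ≈ 4.1231, ∠ = arctan(1/4) ≈ 14.04°
zero (s+5): 5 + j1 → |·| = √(5²+1²) = √26 ≈ 5.099, ∠ = arctan(1/5) ≈ 11.31°
pole (s+8): 8 + j1 → |·| = √(8²+1²) = √65 ≈ 8.0623, ∠ = arctan(1/8) ≈ 7.13°
pole (s+10): 10 + j1 → |·| = √(10²+1²) = √101 ≈ 10.05, ∠ = arctan(1/10) ≈ 5.71°
pole (s+50): 50 + j1 → |·| = √(50²+1²) = √2501 ≈ 50.01, ∠ = arctan(1/50) ≈ 1.15°
|H| = 2 · 21.024 / 4052.1 ≈ 0.010377

0.0104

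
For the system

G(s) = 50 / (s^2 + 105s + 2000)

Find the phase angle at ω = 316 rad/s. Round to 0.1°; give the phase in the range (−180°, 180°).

-161.3°

Substitute s = j316:
Numerator: 50 = 50 + j0
Denominator: (j316)^2 + 105(j316) + 2000 = -97856 + j33180
|N| = √(50² + 0²) ≈ 50, ∠N ≈ 0.00°
|D| = √(97856² + 33180²) ≈ 1.0333e+05, ∠D ≈ 161.27°
∠G = 0.00° − 161.27° = -161.27°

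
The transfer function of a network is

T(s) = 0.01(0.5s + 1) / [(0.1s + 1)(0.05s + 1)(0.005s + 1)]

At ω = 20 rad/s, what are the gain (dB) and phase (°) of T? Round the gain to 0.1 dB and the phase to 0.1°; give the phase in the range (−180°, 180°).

At ω = 20 rad/s:
zero (1 + j20·0.5) = 1 + j10 → |·| ≈ 10.05, ∠ ≈ 84.29°
pole (1 + j20·0.1) = 1 + j2 → |·| ≈ 2.2361, ∠ ≈ 63.43°
pole (1 + j20·0.05) = 1 + j1 → |·| ≈ 1.4142, ∠ ≈ 45.00°
pole (1 + j20·0.005) = 1 + j0.1 → |·| ≈ 1.005, ∠ ≈ 5.71°
|T| = 0.01 · 10.05 / (2.2361 · 1.4142 · 1.005) ≈ 0.031623
Gain = 20 log₁₀(0.031623) ≈ -30.00 dB
∠T = (84.29°) − (63.43° + 45.00° + 5.71°) = -29.85°

-30.0 dB, -29.9°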